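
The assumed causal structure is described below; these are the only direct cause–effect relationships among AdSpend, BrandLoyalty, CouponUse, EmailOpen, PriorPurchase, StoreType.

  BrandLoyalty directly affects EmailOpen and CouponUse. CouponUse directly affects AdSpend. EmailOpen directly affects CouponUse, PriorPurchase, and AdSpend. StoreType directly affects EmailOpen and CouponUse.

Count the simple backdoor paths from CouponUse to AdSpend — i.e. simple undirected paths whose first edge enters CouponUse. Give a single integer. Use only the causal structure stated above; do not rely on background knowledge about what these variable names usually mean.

3

A backdoor path from CouponUse to AdSpend is any simple undirected path whose first edge points into CouponUse (i.e. leaves CouponUse via a parent).
Parents of CouponUse: {BrandLoyalty, EmailOpen, StoreType}.
Enumerating:
  P1: CouponUse <- BrandLoyalty -> EmailOpen -> AdSpend
  P2: CouponUse <- StoreType -> EmailOpen -> AdSpend
  P3: CouponUse <- EmailOpen -> AdSpend
That exhausts the simple backdoor paths. Count: 3.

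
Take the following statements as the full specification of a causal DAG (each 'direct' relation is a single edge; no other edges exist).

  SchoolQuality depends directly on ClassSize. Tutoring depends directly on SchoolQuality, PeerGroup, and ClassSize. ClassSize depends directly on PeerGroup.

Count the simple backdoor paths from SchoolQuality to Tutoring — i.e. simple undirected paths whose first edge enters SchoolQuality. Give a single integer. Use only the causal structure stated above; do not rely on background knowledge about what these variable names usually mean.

A backdoor path from SchoolQuality to Tutoring is any simple undirected path whose first edge points into SchoolQuality (i.e. leaves SchoolQuality via a parent).
Parents of SchoolQuality: {ClassSize}.
Enumerating:
  P1: SchoolQuality <- ClassSize <- PeerGroup -> Tutoring
  P2: SchoolQuality <- ClassSize -> Tutoring
That exhausts the simple backdoor paths. Count: 2.

2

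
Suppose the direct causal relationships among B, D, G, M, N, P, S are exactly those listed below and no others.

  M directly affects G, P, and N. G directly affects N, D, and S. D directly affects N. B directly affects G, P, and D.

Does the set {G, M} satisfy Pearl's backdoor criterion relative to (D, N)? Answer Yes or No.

Yes

Backdoor paths from D to N (paths whose first edge points into D):
  P1: D <- B -> G <- M -> N
  P2: D <- B -> G -> N
  P3: D <- B -> P <- M -> G -> N
  P4: D <- B -> P <- M -> N
  P5: D <- G <- M -> N
  P6: D <- G <- B -> P <- M -> N
  P7: D <- G -> N
Condition 1 (no descendant of D in the set): holds — descendants of D are {N}; none are in {G, M}.
Condition 2 (every backdoor path blocked by {G, M}):
  P1: blocked at fork node M ∈ conditioning set.
  P2: blocked at chain node G ∈ conditioning set.
  P3: blocked at collider P (neither it nor any descendant is in the conditioning set).
  P4: blocked at collider P (neither it nor any descendant is in the conditioning set).
  P5: blocked at chain node G ∈ conditioning set.
  P6: blocked at chain node G ∈ conditioning set.
  P7: blocked at fork node G ∈ conditioning set.
{G, M} satisfies the backdoor criterion.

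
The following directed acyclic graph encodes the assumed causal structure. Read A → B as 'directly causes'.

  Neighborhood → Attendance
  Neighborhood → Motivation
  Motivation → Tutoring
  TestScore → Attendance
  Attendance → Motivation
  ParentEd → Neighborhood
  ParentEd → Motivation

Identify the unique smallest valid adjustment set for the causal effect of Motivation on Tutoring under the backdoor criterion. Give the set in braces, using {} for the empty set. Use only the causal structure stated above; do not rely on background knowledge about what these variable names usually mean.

{}

Variables eligible for adjustment (non-descendants of Motivation, excluding Motivation and Tutoring): {Attendance, Neighborhood, ParentEd, TestScore}.
Backdoor paths from Motivation to Tutoring:
  (none)
With no backdoor paths the empty set already satisfies the criterion, and it is trivially minimal.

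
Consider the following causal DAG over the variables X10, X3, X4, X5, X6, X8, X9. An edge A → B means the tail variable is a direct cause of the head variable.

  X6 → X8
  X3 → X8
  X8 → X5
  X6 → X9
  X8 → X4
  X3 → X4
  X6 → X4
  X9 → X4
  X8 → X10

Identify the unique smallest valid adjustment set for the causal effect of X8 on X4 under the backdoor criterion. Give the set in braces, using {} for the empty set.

Variables eligible for adjustment (non-descendants of X8, excluding X8 and X4): {X3, X6, X9}.
Backdoor paths from X8 to X4:
  P1: X8 <- X3 -> X4
  P2: X8 <- X6 -> X9 -> X4
  P3: X8 <- X6 -> X4
The empty set is not sufficient: P1 (X8 <- X3 -> X4) has no collider blocking it and no conditioned non-collider, so it is open.
Try {X3, X6}:
  P1: blocked at fork node X3 ∈ conditioning set.
  P2: blocked at fork node X6 ∈ conditioning set.
  P3: blocked at fork node X6 ∈ conditioning set.
{X3, X6} contains no descendant of X8 and blocks every backdoor path.
Every element of {X3, X6} is needed (dropping X3 leaves P1 open; dropping X6 leaves P2 open), so no proper subset is valid.
Among all size-2 subsets of the eligible variables, only {X3, X6} blocks every backdoor path, so it is the unique smallest valid adjustment set.

{X3, X6}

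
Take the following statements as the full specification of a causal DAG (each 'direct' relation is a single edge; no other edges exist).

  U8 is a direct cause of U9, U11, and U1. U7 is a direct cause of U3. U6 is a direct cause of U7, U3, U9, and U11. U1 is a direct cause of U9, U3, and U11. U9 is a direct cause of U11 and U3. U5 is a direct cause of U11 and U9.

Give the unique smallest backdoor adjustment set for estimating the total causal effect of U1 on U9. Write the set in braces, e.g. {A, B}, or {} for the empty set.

Variables eligible for adjustment (non-descendants of U1, excluding U1 and U9): {U5, U6, U7, U8}.
Backdoor paths from U1 to U9:
  P1: U1 <- U8 -> U9
  P2: U1 <- U8 -> U11 <- U6 -> U7 -> U3 <- U9
  P3: U1 <- U8 -> U11 <- U6 -> U9
  P4: U1 <- U8 -> U11 <- U6 -> U3 <- U9
  P5: U1 <- U8 -> U11 <- U5 -> U9
  P6: U1 <- U8 -> U11 <- U9
The empty set is not sufficient: P1 (U1 <- U8 -> U9) has no collider blocking it and no conditioned non-collider, so it is open.
Try {U8}:
  P1: blocked at fork node U8 ∈ conditioning set.
  P2: blocked at fork node U8 ∈ conditioning set.
  P3: blocked at fork node U8 ∈ conditioning set.
  P4: blocked at fork node U8 ∈ conditioning set.
  P5: blocked at fork node U8 ∈ conditioning set.
  P6: blocked at fork node U8 ∈ conditioning set.
{U8} contains no descendant of U1 and blocks every backdoor path.
No other singleton works — e.g. {U6} leaves P1 open — so {U8} is the unique smallest valid adjustment set.

{U8}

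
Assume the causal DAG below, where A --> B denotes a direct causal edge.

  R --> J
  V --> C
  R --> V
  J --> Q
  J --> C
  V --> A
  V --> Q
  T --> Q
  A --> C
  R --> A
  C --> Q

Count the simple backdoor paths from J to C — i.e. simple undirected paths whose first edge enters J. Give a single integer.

A backdoor path from J to C is any simple undirected path whose first edge points into J (i.e. leaves J via a parent).
Parents of J: {R}.
Enumerating:
  P1: J <- R -> V -> A -> C
  P2: J <- R -> V -> C
  P3: J <- R -> V -> Q <- C
  P4: J <- R -> A <- V -> C
  P5: J <- R -> A <- V -> Q <- C
  P6: J <- R -> A -> C
That exhausts the simple backdoor paths. Count: 6.

6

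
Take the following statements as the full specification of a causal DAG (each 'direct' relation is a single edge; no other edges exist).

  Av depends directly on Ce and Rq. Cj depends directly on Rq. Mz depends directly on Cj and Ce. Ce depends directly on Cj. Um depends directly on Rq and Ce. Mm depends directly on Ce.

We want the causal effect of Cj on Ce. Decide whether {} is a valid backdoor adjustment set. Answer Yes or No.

Backdoor paths from Cj to Ce (paths whose first edge points into Cj):
  P1: Cj <- Rq -> Um <- Ce
  P2: Cj <- Rq -> Av <- Ce
Condition 1 (no descendant of Cj in the set): holds — descendants of Cj are {Av, Ce, Mm, Mz, Um}; none are in {}.
Condition 2 (every backdoor path blocked by {}):
  P1: blocked at collider Um (neither it nor any descendant is in the conditioning set).
  P2: blocked at collider Av (neither it nor any descendant is in the conditioning set).
{} satisfies the backdoor criterion.

Yes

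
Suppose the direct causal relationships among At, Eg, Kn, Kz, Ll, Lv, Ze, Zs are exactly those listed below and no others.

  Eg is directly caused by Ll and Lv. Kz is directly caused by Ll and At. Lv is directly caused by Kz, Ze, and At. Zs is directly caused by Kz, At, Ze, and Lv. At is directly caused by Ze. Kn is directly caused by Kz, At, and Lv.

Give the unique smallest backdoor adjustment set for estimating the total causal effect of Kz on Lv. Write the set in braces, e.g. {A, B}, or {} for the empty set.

{At}

Variables eligible for adjustment (non-descendants of Kz, excluding Kz and Lv): {At, Ll, Ze}.
Backdoor paths from Kz to Lv:
  P1: Kz <- At <- Ze -> Lv
  P2: Kz <- At <- Ze -> Zs <- Lv
  P3: Kz <- At -> Lv
  P4: Kz <- At -> Kn <- Lv
  P5: Kz <- At -> Zs <- Ze -> Lv
  P6: Kz <- At -> Zs <- Lv
  P7: Kz <- Ll -> Eg <- Lv
The empty set is not sufficient: P1 (Kz <- At <- Ze -> Lv) has no collider blocking it and no conditioned non-collider, so it is open.
Try {At}:
  P1: blocked at chain node At ∈ conditioning set.
  P2: blocked at chain node At ∈ conditioning set.
  P3: blocked at fork node At ∈ conditioning set.
  P4: blocked at fork node At ∈ conditioning set.
  P5: blocked at fork node At ∈ conditioning set.
  P6: blocked at fork node At ∈ conditioning set.
  P7: blocked at collider Eg (neither it nor any descendant is in the conditioning set).
{At} contains no descendant of Kz and blocks every backdoor path.
No other singleton works — e.g. {Ze} leaves P3 open — so {At} is the unique smallest valid adjustment set.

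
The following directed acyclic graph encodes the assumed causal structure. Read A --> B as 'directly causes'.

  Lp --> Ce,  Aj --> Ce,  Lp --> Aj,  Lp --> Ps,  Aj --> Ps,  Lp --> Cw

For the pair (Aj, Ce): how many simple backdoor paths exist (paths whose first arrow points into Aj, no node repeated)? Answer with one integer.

1

A backdoor path from Aj to Ce is any simple undirected path whose first edge points into Aj (i.e. leaves Aj via a parent).
Parents of Aj: {Lp}.
Enumerating:
  P1: Aj <- Lp -> Ce
That exhausts the simple backdoor paths. Count: 1.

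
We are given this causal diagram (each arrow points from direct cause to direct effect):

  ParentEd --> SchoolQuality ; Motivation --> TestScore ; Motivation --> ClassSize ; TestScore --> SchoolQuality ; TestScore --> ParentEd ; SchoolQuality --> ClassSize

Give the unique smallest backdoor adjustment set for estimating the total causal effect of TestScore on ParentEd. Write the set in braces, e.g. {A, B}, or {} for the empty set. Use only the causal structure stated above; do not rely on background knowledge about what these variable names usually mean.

{}

Variables eligible for adjustment (non-descendants of TestScore, excluding TestScore and ParentEd): {Motivation}.
Backdoor paths from TestScore to ParentEd:
  P1: TestScore <- Motivation -> ClassSize <- SchoolQuality <- ParentEd
Each backdoor path contains an unconditioned collider, so every path is already blocked with the empty conditioning set:
  P1: blocked at collider ClassSize (neither it nor any descendant is in the conditioning set).
The empty set is therefore the unique smallest valid set.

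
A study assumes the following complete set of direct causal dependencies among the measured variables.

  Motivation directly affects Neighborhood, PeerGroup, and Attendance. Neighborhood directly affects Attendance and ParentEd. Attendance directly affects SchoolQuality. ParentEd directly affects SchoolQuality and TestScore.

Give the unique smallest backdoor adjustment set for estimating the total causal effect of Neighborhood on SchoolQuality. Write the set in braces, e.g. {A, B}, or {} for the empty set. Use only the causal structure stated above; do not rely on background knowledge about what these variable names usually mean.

{Motivation}

Variables eligible for adjustment (non-descendants of Neighborhood, excluding Neighborhood and SchoolQuality): {Motivation, PeerGroup}.
Backdoor paths from Neighborhood to SchoolQuality:
  P1: Neighborhood <- Motivation -> Attendance -> SchoolQuality
The empty set is not sufficient: P1 (Neighborhood <- Motivation -> Attendance -> SchoolQuality) has no collider blocking it and no conditioned non-collider, so it is open.
Try {Motivation}:
  P1: blocked at fork node Motivation ∈ conditioning set.
{Motivation} contains no descendant of Neighborhood and blocks every backdoor path.
No other singleton works — e.g. {PeerGroup} leaves P1 open — so {Motivation} is the unique smallest valid adjustment set.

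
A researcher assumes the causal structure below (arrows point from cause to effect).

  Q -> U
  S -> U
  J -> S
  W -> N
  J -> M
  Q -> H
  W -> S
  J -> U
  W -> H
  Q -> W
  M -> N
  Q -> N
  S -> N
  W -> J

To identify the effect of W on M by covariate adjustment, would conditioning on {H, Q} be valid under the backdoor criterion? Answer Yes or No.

No

Backdoor paths from W to M (paths whose first edge points into W):
  P1: W <- Q -> U <- J -> S -> N <- M
  P2: W <- Q -> U <- J -> M
  P3: W <- Q -> U <- S <- J -> M
  P4: W <- Q -> U <- S -> N <- M
  P5: W <- Q -> N <- S <- J -> M
  P6: W <- Q -> N <- S -> U <- J -> M
  P7: W <- Q -> N <- M
Condition 1 (no descendant of W in the set): FAILS — H is a descendant of W.
Condition 2 (every backdoor path blocked by {H, Q}):
  P1: blocked at fork node Q ∈ conditioning set.
  P2: blocked at fork node Q ∈ conditioning set.
  P3: blocked at fork node Q ∈ conditioning set.
  P4: blocked at fork node Q ∈ conditioning set.
  P5: blocked at fork node Q ∈ conditioning set.
  P6: blocked at fork node Q ∈ conditioning set.
  P7: blocked at fork node Q ∈ conditioning set.
{H, Q} does not satisfy the backdoor criterion.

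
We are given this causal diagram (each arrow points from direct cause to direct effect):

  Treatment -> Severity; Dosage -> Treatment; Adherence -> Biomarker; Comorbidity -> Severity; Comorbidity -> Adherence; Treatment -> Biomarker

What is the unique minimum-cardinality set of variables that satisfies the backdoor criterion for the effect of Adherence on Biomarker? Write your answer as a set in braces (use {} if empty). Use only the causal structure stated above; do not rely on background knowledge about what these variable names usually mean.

{}

Variables eligible for adjustment (non-descendants of Adherence, excluding Adherence and Biomarker): {Comorbidity, Dosage, Severity, Treatment}.
Backdoor paths from Adherence to Biomarker:
  P1: Adherence <- Comorbidity -> Severity <- Treatment -> Biomarker
Each backdoor path contains an unconditioned collider, so every path is already blocked with the empty conditioning set:
  P1: blocked at collider Severity (neither it nor any descendant is in the conditioning set).
The empty set is therefore the unique smallest valid set.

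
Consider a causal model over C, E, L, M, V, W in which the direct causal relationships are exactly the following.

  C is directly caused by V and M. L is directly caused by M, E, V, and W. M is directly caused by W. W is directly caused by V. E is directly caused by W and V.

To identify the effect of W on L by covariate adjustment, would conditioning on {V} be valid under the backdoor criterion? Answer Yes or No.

Backdoor paths from W to L (paths whose first edge points into W):
  P1: W <- V -> E -> L
  P2: W <- V -> C <- M -> L
  P3: W <- V -> L
Condition 1 (no descendant of W in the set): holds — descendants of W are {C, E, L, M}; none are in {V}.
Condition 2 (every backdoor path blocked by {V}):
  P1: blocked at fork node V ∈ conditioning set.
  P2: blocked at fork node V ∈ conditioning set.
  P3: blocked at fork node V ∈ conditioning set.
{V} satisfies the backdoor criterion.

Yes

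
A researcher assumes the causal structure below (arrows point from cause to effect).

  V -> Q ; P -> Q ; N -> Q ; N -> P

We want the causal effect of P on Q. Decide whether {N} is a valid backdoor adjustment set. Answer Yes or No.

Backdoor paths from P to Q (paths whose first edge points into P):
  P1: P <- N -> Q
Condition 1 (no descendant of P in the set): holds — descendants of P are {Q}; none are in {N}.
Condition 2 (every backdoor path blocked by {N}):
  P1: blocked at fork node N ∈ conditioning set.
{N} satisfies the backdoor criterion.

Yes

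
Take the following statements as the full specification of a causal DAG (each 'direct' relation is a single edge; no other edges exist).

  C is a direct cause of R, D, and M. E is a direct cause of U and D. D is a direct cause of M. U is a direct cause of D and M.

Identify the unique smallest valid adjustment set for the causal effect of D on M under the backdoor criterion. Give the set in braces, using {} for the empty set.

{C, U}

Variables eligible for adjustment (non-descendants of D, excluding D and M): {C, E, R, U}.
Backdoor paths from D to M:
  P1: D <- E -> U -> M
  P2: D <- U -> M
  P3: D <- C -> M
The empty set is not sufficient: P1 (D <- E -> U -> M) has no collider blocking it and no conditioned non-collider, so it is open.
Try {C, U}:
  P1: blocked at chain node U ∈ conditioning set.
  P2: blocked at fork node U ∈ conditioning set.
  P3: blocked at fork node C ∈ conditioning set.
{C, U} contains no descendant of D and blocks every backdoor path.
Every element of {C, U} is needed (dropping C leaves P3 open; dropping U leaves P1 open), so no proper subset is valid.
Among all size-2 subsets of the eligible variables, only {C, U} blocks every backdoor path, so it is the unique smallest valid adjustment set.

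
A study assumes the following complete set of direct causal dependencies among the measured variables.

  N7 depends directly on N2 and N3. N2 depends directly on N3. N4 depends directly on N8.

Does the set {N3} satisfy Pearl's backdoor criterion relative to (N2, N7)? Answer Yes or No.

Yes

Backdoor paths from N2 to N7 (paths whose first edge points into N2):
  P1: N2 <- N3 -> N7
Condition 1 (no descendant of N2 in the set): holds — descendants of N2 are {N7}; none are in {N3}.
Condition 2 (every backdoor path blocked by {N3}):
  P1: blocked at fork node N3 ∈ conditioning set.
{N3} satisfies the backdoor criterion.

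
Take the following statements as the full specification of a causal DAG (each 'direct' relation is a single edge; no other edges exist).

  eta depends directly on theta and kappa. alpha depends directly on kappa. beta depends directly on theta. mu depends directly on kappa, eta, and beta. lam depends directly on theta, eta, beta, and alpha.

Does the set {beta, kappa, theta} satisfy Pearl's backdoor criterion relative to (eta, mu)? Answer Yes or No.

Backdoor paths from eta to mu (paths whose first edge points into eta):
  P1: eta <- theta -> beta -> mu
  P2: eta <- theta -> beta -> lam <- alpha <- kappa -> mu
  P3: eta <- theta -> lam <- alpha <- kappa -> mu
  P4: eta <- theta -> lam <- beta -> mu
  P5: eta <- kappa -> alpha -> lam <- theta -> beta -> mu
  P6: eta <- kappa -> alpha -> lam <- beta -> mu
  P7: eta <- kappa -> mu
Condition 1 (no descendant of eta in the set): holds — descendants of eta are {lam, mu}; none are in {beta, kappa, theta}.
Condition 2 (every backdoor path blocked by {beta, kappa, theta}):
  P1: blocked at fork node theta ∈ conditioning set.
  P2: blocked at fork node theta ∈ conditioning set.
  P3: blocked at fork node theta ∈ conditioning set.
  P4: blocked at fork node theta ∈ conditioning set.
  P5: blocked at fork node kappa ∈ conditioning set.
  P6: blocked at fork node kappa ∈ conditioning set.
  P7: blocked at fork node kappa ∈ conditioning set.
{beta, kappa, theta} satisfies the backdoor criterion.

Yes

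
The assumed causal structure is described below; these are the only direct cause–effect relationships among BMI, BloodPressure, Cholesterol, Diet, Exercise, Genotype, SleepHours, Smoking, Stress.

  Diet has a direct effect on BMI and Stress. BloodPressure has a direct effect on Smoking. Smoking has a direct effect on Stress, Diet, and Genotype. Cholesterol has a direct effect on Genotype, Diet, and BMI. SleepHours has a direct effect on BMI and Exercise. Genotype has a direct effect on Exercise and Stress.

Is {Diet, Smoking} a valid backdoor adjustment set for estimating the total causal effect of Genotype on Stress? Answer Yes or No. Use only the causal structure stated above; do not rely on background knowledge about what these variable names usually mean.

Backdoor paths from Genotype to Stress (paths whose first edge points into Genotype):
  P1: Genotype <- Cholesterol -> Diet <- Smoking -> Stress
  P2: Genotype <- Cholesterol -> Diet -> Stress
  P3: Genotype <- Cholesterol -> BMI <- Diet <- Smoking -> Stress
  P4: Genotype <- Cholesterol -> BMI <- Diet -> Stress
  P5: Genotype <- Smoking -> Diet -> Stress
  P6: Genotype <- Smoking -> Stress
Condition 1 (no descendant of Genotype in the set): holds — descendants of Genotype are {Exercise, Stress}; none are in {Diet, Smoking}.
Condition 2 (every backdoor path blocked by {Diet, Smoking}):
  P1: blocked at fork node Smoking ∈ conditioning set.
  P2: blocked at chain node Diet ∈ conditioning set.
  P3: blocked at collider BMI (neither it nor any descendant is in the conditioning set).
  P4: blocked at collider BMI (neither it nor any descendant is in the conditioning set).
  P5: blocked at fork node Smoking ∈ conditioning set.
  P6: blocked at fork node Smoking ∈ conditioning set.
{Diet, Smoking} satisfies the backdoor criterion.

Yes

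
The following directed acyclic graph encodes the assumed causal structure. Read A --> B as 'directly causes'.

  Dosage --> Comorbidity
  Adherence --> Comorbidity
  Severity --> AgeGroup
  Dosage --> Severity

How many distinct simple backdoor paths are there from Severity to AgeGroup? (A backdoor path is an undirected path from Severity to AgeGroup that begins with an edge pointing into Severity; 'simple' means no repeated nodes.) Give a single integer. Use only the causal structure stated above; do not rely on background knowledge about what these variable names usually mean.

A backdoor path from Severity to AgeGroup is any simple undirected path whose first edge points into Severity (i.e. leaves Severity via a parent).
Parents of Severity: {Dosage}.
No simple path from any parent of Severity reaches AgeGroup without revisiting Severity, so there are no backdoor paths.

0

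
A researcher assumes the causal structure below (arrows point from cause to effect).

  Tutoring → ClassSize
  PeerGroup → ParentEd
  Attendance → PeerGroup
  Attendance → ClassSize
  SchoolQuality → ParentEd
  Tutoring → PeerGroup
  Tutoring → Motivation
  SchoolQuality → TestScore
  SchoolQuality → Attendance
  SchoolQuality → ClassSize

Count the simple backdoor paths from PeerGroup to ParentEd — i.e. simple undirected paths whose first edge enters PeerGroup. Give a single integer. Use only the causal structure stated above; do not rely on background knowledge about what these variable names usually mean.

A backdoor path from PeerGroup to ParentEd is any simple undirected path whose first edge points into PeerGroup (i.e. leaves PeerGroup via a parent).
Parents of PeerGroup: {Attendance, Tutoring}.
Enumerating:
  P1: PeerGroup <- Tutoring -> ClassSize <- SchoolQuality -> ParentEd
  P2: PeerGroup <- Tutoring -> ClassSize <- Attendance <- SchoolQuality -> ParentEd
  P3: PeerGroup <- Attendance <- SchoolQuality -> ParentEd
  P4: PeerGroup <- Attendance -> ClassSize <- SchoolQuality -> ParentEd
That exhausts the simple backdoor paths. Count: 4.

4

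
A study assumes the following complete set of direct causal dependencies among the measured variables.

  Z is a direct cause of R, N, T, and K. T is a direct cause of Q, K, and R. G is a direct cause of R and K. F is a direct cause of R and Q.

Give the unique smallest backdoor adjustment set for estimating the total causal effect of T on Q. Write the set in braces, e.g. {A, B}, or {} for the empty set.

{}

Variables eligible for adjustment (non-descendants of T, excluding T and Q): {F, G, N, Z}.
Backdoor paths from T to Q:
  P1: T <- Z -> K <- G -> R <- F -> Q
  P2: T <- Z -> R <- F -> Q
Each backdoor path contains an unconditioned collider, so every path is already blocked with the empty conditioning set:
  P1: blocked at collider K (neither it nor any descendant is in the conditioning set).
  P2: blocked at collider R (neither it nor any descendant is in the conditioning set).
The empty set is therefore the unique smallest valid set.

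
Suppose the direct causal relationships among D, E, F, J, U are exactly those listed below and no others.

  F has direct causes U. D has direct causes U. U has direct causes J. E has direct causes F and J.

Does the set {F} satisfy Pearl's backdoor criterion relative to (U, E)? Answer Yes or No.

No

Backdoor paths from U to E (paths whose first edge points into U):
  P1: U <- J -> E
Condition 1 (no descendant of U in the set): FAILS — F is a descendant of U.
Condition 2 (every backdoor path blocked by {F}):
  P1: open — no interior node is in the conditioning set.
{F} does not satisfy the backdoor criterion.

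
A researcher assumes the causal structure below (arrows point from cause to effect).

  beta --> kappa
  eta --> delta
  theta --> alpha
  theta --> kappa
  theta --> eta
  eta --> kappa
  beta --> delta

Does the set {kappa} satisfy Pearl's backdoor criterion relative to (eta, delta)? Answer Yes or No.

No

Backdoor paths from eta to delta (paths whose first edge points into eta):
  P1: eta <- theta -> kappa <- beta -> delta
Condition 1 (no descendant of eta in the set): FAILS — kappa is a descendant of eta.
Condition 2 (every backdoor path blocked by {kappa}):
  P1: open — collider(s) kappa are conditioned on (or have a conditioned descendant) and no non-collider on the path is in the set.
{kappa} does not satisfy the backdoor criterion.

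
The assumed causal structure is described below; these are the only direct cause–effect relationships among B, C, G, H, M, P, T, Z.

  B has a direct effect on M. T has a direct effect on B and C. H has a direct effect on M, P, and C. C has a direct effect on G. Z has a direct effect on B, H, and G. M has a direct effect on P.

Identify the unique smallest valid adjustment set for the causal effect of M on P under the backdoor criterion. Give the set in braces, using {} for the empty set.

{H}

Variables eligible for adjustment (non-descendants of M, excluding M and P): {B, C, G, H, T, Z}.
Backdoor paths from M to P:
  P1: M <- H -> P
  P2: M <- B <- Z -> H -> P
  P3: M <- B <- Z -> G <- C <- H -> P
  P4: M <- B <- T -> C <- H -> P
  P5: M <- B <- T -> C -> G <- Z -> H -> P
The empty set is not sufficient: P1 (M <- H -> P) has no collider blocking it and no conditioned non-collider, so it is open.
Try {H}:
  P1: blocked at fork node H ∈ conditioning set.
  P2: blocked at chain node H ∈ conditioning set.
  P3: blocked at collider G (neither it nor any descendant is in the conditioning set).
  P4: blocked at collider C (neither it nor any descendant is in the conditioning set).
  P5: blocked at collider G (neither it nor any descendant is in the conditioning set).
{H} contains no descendant of M and blocks every backdoor path.
No other singleton works — e.g. {Z} leaves P1 open — so {H} is the unique smallest valid adjustment set.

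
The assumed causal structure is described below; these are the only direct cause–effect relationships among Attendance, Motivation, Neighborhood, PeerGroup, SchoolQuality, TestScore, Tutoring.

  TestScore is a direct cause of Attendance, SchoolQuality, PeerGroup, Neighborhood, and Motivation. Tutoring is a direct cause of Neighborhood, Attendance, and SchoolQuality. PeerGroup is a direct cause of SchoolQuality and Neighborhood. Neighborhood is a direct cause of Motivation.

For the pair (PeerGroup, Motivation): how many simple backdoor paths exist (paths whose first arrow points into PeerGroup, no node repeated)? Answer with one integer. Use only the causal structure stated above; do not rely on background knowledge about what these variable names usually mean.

A backdoor path from PeerGroup to Motivation is any simple undirected path whose first edge points into PeerGroup (i.e. leaves PeerGroup via a parent).
Parents of PeerGroup: {TestScore}.
Enumerating:
  P1: PeerGroup <- TestScore -> Neighborhood -> Motivation
  P2: PeerGroup <- TestScore -> Attendance <- Tutoring -> Neighborhood -> Motivation
  P3: PeerGroup <- TestScore -> SchoolQuality <- Tutoring -> Neighborhood -> Motivation
  P4: PeerGroup <- TestScore -> Motivation
That exhausts the simple backdoor paths. Count: 4.

4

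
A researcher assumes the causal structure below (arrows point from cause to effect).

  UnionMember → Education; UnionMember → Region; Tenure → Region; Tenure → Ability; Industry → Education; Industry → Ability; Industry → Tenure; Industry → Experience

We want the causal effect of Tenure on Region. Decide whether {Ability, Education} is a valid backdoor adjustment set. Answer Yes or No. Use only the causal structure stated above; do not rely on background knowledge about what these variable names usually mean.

Backdoor paths from Tenure to Region (paths whose first edge points into Tenure):
  P1: Tenure <- Industry -> Education <- UnionMember -> Region
Condition 1 (no descendant of Tenure in the set): FAILS — Ability is a descendant of Tenure.
Condition 2 (every backdoor path blocked by {Ability, Education}):
  P1: open — collider(s) Education are conditioned on (or have a conditioned descendant) and no non-collider on the path is in the set.
{Ability, Education} does not satisfy the backdoor criterion.

No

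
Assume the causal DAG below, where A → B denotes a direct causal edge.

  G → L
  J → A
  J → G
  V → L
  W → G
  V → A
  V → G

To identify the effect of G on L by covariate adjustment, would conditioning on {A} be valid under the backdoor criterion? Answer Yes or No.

Backdoor paths from G to L (paths whose first edge points into G):
  P1: G <- J -> A <- V -> L
  P2: G <- V -> L
Condition 1 (no descendant of G in the set): holds — descendants of G are {L}; none are in {A}.
Condition 2 (every backdoor path blocked by {A}):
  P1: open — collider(s) A are conditioned on (or have a conditioned descendant) and no non-collider on the path is in the set.
  P2: open — no interior node is in the conditioning set.
{A} does not satisfy the backdoor criterion.

No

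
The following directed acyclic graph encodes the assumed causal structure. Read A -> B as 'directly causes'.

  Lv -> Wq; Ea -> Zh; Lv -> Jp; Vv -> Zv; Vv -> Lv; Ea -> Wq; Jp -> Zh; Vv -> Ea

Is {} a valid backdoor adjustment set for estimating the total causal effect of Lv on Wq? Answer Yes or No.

No

Backdoor paths from Lv to Wq (paths whose first edge points into Lv):
  P1: Lv <- Vv -> Ea -> Wq
Condition 1 (no descendant of Lv in the set): holds — descendants of Lv are {Jp, Wq, Zh}; none are in {}.
Condition 2 (every backdoor path blocked by {}):
  P1: open — no interior node is in the conditioning set.
{} does not satisfy the backdoor criterion.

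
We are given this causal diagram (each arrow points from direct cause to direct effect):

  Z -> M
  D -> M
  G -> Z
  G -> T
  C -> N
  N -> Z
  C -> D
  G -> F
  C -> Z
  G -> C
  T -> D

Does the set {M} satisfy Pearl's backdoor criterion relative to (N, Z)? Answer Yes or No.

Backdoor paths from N to Z (paths whose first edge points into N):
  P1: N <- C <- G -> T -> D -> M <- Z
  P2: N <- C <- G -> Z
  P3: N <- C -> Z
  P4: N <- C -> D <- T <- G -> Z
  P5: N <- C -> D -> M <- Z
Condition 1 (no descendant of N in the set): FAILS — M is a descendant of N.
Condition 2 (every backdoor path blocked by {M}):
  P1: open — collider(s) M are conditioned on (or have a conditioned descendant) and no non-collider on the path is in the set.
  P2: open — no interior node is in the conditioning set.
  P3: open — no interior node is in the conditioning set.
  P4: open — collider(s) D are conditioned on (or have a conditioned descendant) and no non-collider on the path is in the set.
  P5: open — collider(s) M are conditioned on (or have a conditioned descendant) and no non-collider on the path is in the set.
{M} does not satisfy the backdoor criterion.

No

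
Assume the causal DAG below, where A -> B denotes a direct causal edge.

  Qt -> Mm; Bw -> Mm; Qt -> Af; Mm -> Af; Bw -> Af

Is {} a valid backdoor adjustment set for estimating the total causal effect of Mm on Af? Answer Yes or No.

No

Backdoor paths from Mm to Af (paths whose first edge points into Mm):
  P1: Mm <- Qt -> Af
  P2: Mm <- Bw -> Af
Condition 1 (no descendant of Mm in the set): holds — descendants of Mm are {Af}; none are in {}.
Condition 2 (every backdoor path blocked by {}):
  P1: open — no interior node is in the conditioning set.
  P2: open — no interior node is in the conditioning set.
{} does not satisfy the backdoor criterion.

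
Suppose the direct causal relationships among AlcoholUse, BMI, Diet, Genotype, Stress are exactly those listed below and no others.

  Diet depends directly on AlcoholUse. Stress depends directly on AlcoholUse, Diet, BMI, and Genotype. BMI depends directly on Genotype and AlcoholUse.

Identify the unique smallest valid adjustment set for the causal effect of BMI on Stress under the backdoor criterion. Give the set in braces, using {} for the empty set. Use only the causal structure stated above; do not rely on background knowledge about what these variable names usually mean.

Variables eligible for adjustment (non-descendants of BMI, excluding BMI and Stress): {AlcoholUse, Diet, Genotype}.
Backdoor paths from BMI to Stress:
  P1: BMI <- AlcoholUse -> Diet -> Stress
  P2: BMI <- AlcoholUse -> Stress
  P3: BMI <- Genotype -> Stress
The empty set is not sufficient: P1 (BMI <- AlcoholUse -> Diet -> Stress) has no collider blocking it and no conditioned non-collider, so it is open.
Try {AlcoholUse, Genotype}:
  P1: blocked at fork node AlcoholUse ∈ conditioning set.
  P2: blocked at fork node AlcoholUse ∈ conditioning set.
  P3: blocked at fork node Genotype ∈ conditioning set.
{AlcoholUse, Genotype} contains no descendant of BMI and blocks every backdoor path.
Every element of {AlcoholUse, Genotype} is needed (dropping AlcoholUse leaves P1 open; dropping Genotype leaves P3 open), so no proper subset is valid.
Among all size-2 subsets of the eligible variables, only {AlcoholUse, Genotype} blocks every backdoor path, so it is the unique smallest valid adjustment set.

{AlcoholUse, Genotype}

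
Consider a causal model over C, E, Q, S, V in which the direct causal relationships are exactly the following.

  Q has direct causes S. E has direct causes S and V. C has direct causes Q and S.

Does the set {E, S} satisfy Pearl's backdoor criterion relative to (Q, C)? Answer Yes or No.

Backdoor paths from Q to C (paths whose first edge points into Q):
  P1: Q <- S -> C
Condition 1 (no descendant of Q in the set): holds — descendants of Q are {C}; none are in {E, S}.
Condition 2 (every backdoor path blocked by {E, S}):
  P1: blocked at fork node S ∈ conditioning set.
{E, S} satisfies the backdoor criterion.

Yes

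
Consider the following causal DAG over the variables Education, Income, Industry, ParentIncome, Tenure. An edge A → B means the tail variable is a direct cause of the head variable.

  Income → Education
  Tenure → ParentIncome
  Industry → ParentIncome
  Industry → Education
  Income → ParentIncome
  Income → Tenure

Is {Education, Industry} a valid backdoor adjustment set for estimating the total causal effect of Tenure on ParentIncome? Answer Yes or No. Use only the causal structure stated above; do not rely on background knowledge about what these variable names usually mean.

Backdoor paths from Tenure to ParentIncome (paths whose first edge points into Tenure):
  P1: Tenure <- Income -> ParentIncome
  P2: Tenure <- Income -> Education <- Industry -> ParentIncome
Condition 1 (no descendant of Tenure in the set): holds — descendants of Tenure are {ParentIncome}; none are in {Education, Industry}.
Condition 2 (every backdoor path blocked by {Education, Industry}):
  P1: open — no interior node is in the conditioning set.
  P2: blocked at fork node Industry ∈ conditioning set.
{Education, Industry} does not satisfy the backdoor criterion.

No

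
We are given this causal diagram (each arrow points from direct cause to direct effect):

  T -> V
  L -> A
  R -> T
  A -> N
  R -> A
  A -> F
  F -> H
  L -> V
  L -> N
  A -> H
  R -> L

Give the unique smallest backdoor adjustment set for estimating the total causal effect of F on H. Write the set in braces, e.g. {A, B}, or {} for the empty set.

Variables eligible for adjustment (non-descendants of F, excluding F and H): {A, L, N, R, T, V}.
Backdoor paths from F to H:
  P1: F <- A -> H
The empty set is not sufficient: P1 (F <- A -> H) has no collider blocking it and no conditioned non-collider, so it is open.
Try {A}:
  P1: blocked at fork node A ∈ conditioning set.
{A} contains no descendant of F and blocks every backdoor path.
No other singleton works — e.g. {R} leaves P1 open — so {A} is the unique smallest valid adjustment set.

{A}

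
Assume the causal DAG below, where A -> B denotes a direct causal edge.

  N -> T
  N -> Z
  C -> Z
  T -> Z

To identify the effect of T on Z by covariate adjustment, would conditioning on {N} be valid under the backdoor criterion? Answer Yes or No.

Backdoor paths from T to Z (paths whose first edge points into T):
  P1: T <- N -> Z
Condition 1 (no descendant of T in the set): holds — descendants of T are {Z}; none are in {N}.
Condition 2 (every backdoor path blocked by {N}):
  P1: blocked at fork node N ∈ conditioning set.
{N} satisfies the backdoor criterion.

Yes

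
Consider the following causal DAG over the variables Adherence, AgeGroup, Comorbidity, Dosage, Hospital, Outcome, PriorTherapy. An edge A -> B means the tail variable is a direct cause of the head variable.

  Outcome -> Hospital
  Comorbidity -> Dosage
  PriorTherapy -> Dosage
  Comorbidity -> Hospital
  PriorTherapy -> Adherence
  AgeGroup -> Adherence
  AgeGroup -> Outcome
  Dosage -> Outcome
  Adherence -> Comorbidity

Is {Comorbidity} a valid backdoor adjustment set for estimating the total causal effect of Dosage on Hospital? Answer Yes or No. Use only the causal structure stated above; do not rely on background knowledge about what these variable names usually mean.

No

Backdoor paths from Dosage to Hospital (paths whose first edge points into Dosage):
  P1: Dosage <- PriorTherapy -> Adherence <- AgeGroup -> Outcome -> Hospital
  P2: Dosage <- PriorTherapy -> Adherence -> Comorbidity -> Hospital
  P3: Dosage <- Comorbidity <- Adherence <- AgeGroup -> Outcome -> Hospital
  P4: Dosage <- Comorbidity -> Hospital
Condition 1 (no descendant of Dosage in the set): holds — descendants of Dosage are {Hospital, Outcome}; none are in {Comorbidity}.
Condition 2 (every backdoor path blocked by {Comorbidity}):
  P1: open — collider(s) Adherence are conditioned on (or have a conditioned descendant) and no non-collider on the path is in the set.
  P2: blocked at chain node Comorbidity ∈ conditioning set.
  P3: blocked at chain node Comorbidity ∈ conditioning set.
  P4: blocked at fork node Comorbidity ∈ conditioning set.
{Comorbidity} does not satisfy the backdoor criterion.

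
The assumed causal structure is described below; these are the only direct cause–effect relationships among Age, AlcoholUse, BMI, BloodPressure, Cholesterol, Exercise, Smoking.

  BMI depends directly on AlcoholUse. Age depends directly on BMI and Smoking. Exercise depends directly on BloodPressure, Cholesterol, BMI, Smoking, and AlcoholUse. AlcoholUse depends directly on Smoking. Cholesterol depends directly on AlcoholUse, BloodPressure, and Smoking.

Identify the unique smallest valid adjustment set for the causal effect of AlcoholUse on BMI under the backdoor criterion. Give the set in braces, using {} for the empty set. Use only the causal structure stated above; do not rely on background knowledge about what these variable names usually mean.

{}

Variables eligible for adjustment (non-descendants of AlcoholUse, excluding AlcoholUse and BMI): {BloodPressure, Smoking}.
Backdoor paths from AlcoholUse to BMI:
  P1: AlcoholUse <- Smoking -> Cholesterol <- BloodPressure -> Exercise <- BMI
  P2: AlcoholUse <- Smoking -> Cholesterol -> Exercise <- BMI
  P3: AlcoholUse <- Smoking -> Age <- BMI
  P4: AlcoholUse <- Smoking -> Exercise <- BMI
Each backdoor path contains an unconditioned collider, so every path is already blocked with the empty conditioning set:
  P1: blocked at collider Cholesterol (neither it nor any descendant is in the conditioning set).
  P2: blocked at collider Exercise (neither it nor any descendant is in the conditioning set).
  P3: blocked at collider Age (neither it nor any descendant is in the conditioning set).
  P4: blocked at collider Exercise (neither it nor any descendant is in the conditioning set).
The empty set is therefore the unique smallest valid set.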